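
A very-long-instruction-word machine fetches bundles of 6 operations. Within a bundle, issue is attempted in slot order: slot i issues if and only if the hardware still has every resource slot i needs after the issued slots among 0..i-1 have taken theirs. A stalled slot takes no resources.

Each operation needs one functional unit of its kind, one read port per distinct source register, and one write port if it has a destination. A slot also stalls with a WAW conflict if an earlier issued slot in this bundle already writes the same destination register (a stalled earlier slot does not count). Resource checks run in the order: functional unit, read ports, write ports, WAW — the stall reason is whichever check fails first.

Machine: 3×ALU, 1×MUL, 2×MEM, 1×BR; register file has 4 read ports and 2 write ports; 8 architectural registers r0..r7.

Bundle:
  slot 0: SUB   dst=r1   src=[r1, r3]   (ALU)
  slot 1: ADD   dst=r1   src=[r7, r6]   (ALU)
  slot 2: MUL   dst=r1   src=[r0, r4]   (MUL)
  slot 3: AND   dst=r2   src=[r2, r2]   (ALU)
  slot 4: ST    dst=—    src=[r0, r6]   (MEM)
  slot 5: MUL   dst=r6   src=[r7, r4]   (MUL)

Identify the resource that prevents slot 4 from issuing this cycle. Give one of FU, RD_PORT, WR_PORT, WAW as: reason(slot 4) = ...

slot 0 (ALU): ISSUE — free A2,Mu1,Ld2,B1 rp2 wp1
slot 1 (ALU): stall WAW — free A2,Mu1,Ld2,B1 rp2 wp1
slot 2 (MUL): stall WAW — free A2,Mu1,Ld2,B1 rp2 wp1
slot 3 (ALU): ISSUE — free A1,Mu1,Ld2,B1 rp1 wp0
slot 4 (MEM): stall RD_PORT — free A1,Mu1,Ld2,B1 rp1 wp0
slot 5 (MUL): stall RD_PORT — free A1,Mu1,Ld2,B1 rp1 wp0

reason(slot 4) = RD_PORT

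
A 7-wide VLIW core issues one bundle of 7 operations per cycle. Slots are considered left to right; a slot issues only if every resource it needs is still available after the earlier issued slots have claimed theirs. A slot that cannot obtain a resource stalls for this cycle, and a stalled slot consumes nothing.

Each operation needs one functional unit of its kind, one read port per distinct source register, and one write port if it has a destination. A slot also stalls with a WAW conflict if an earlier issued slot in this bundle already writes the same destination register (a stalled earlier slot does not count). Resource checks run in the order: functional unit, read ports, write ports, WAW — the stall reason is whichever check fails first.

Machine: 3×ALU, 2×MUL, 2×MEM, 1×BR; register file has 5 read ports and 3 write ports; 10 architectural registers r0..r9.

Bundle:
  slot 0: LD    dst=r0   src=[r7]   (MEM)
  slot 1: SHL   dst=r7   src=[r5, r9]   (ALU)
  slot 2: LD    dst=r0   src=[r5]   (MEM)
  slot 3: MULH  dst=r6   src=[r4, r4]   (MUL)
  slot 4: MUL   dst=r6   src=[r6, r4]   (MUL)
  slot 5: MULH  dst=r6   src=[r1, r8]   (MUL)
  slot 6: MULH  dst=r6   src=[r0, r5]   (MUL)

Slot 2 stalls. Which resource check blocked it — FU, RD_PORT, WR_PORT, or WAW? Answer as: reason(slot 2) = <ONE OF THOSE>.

#0 MEM src=r7 dispatched  <A:3 Mu:2 Ld:1 B:1 rd:4 wr:2>
#1 ALU src=r5,r9 dispatched  <A:2 Mu:2 Ld:1 B:1 rd:2 wr:1>
#2 MEM src=r5 held:WAW  <A:2 Mu:2 Ld:1 B:1 rd:2 wr:1>
#3 MUL src=r4,r4 dispatched  <A:2 Mu:1 Ld:1 B:1 rd:1 wr:0>
#4 MUL src=r6,r4 held:RD_PORT  <A:2 Mu:1 Ld:1 B:1 rd:1 wr:0>
#5 MUL src=r1,r8 held:RD_PORT  <A:2 Mu:1 Ld:1 B:1 rd:1 wr:0>
#6 MUL src=r0,r5 held:RD_PORT  <A:2 Mu:1 Ld:1 B:1 rd:1 wr:0>

reason(slot 2) = WAW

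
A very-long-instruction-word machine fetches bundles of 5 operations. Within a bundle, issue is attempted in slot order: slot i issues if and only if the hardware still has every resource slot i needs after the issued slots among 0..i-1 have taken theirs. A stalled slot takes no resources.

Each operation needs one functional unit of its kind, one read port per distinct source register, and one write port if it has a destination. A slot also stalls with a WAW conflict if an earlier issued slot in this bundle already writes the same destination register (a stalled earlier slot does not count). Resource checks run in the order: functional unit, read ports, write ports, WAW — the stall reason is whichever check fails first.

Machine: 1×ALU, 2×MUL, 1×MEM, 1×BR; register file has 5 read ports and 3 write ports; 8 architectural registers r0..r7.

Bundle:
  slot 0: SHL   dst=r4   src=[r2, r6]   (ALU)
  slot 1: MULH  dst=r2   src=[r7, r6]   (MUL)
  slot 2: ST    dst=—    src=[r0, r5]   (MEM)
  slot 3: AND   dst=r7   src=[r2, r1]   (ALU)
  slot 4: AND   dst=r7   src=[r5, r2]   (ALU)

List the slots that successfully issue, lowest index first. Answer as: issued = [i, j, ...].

#0 ALU src=r2,r6 dispatched  <A:0 Mu:2 Ld:1 B:1 rd:3 wr:2>
#1 MUL src=r7,r6 dispatched  <A:0 Mu:1 Ld:1 B:1 rd:1 wr:1>
#2 MEM src=r0,r5 held:RD_PORT  <A:0 Mu:1 Ld:1 B:1 rd:1 wr:1>
#3 ALU src=r2,r1 held:FU  <A:0 Mu:1 Ld:1 B:1 rd:1 wr:1>
#4 ALU src=r5,r2 held:FU  <A:0 Mu:1 Ld:1 B:1 rd:1 wr:1>

issued = [0, 1]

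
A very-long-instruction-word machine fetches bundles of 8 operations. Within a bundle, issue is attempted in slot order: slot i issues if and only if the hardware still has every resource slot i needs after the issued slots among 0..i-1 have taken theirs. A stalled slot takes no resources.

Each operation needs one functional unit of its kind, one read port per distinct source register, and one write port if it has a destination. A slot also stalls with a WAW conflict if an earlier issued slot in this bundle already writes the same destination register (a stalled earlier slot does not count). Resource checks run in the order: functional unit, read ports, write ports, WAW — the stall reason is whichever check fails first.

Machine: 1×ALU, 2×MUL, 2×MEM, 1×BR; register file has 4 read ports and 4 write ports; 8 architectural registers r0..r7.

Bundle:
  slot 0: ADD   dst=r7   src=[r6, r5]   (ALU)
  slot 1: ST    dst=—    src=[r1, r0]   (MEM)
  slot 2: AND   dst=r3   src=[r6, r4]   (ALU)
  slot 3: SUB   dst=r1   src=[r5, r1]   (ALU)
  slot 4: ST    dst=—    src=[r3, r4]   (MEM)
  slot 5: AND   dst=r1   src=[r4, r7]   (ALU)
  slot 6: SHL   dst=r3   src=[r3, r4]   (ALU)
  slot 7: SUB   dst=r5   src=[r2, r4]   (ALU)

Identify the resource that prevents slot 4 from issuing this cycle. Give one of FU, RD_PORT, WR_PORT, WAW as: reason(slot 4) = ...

reason(slot 4) = RD_PORT

#0 ALU src=r6,r5 dispatched  <A:0 Mu:2 Ld:2 B:1 rd:2 wr:3>
#1 MEM src=r1,r0 dispatched  <A:0 Mu:2 Ld:1 B:1 rd:0 wr:3>
#2 ALU src=r6,r4 held:FU  <A:0 Mu:2 Ld:1 B:1 rd:0 wr:3>
#3 ALU src=r5,r1 held:FU  <A:0 Mu:2 Ld:1 B:1 rd:0 wr:3>
#4 MEM src=r3,r4 held:RD_PORT  <A:0 Mu:2 Ld:1 B:1 rd:0 wr:3>
#5 ALU src=r4,r7 held:FU  <A:0 Mu:2 Ld:1 B:1 rd:0 wr:3>
#6 ALU src=r3,r4 held:FU  <A:0 Mu:2 Ld:1 B:1 rd:0 wr:3>
#7 ALU src=r2,r4 held:FU  <A:0 Mu:2 Ld:1 B:1 rd:0 wr:3>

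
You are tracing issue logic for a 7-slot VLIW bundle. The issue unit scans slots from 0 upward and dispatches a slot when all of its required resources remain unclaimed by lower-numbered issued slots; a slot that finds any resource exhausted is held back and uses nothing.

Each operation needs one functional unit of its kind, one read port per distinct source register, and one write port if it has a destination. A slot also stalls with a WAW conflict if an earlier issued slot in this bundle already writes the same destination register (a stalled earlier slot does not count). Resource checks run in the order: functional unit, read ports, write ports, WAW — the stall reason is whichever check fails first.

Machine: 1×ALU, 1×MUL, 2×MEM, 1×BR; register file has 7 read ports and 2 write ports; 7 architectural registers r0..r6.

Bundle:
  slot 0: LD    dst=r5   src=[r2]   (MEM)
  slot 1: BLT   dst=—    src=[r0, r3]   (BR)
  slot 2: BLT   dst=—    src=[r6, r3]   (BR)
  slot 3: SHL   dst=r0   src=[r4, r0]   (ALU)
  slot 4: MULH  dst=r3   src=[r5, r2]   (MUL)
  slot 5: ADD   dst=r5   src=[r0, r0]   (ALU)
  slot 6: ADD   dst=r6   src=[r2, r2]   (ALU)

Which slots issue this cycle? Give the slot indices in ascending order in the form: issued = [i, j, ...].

slot 0 (MEM): ISSUE — free A1,Mu1,Ld1,B1 rp6 wp1
slot 1 (BR): ISSUE — free A1,Mu1,Ld1,B0 rp4 wp1
slot 2 (BR): stall FU — free A1,Mu1,Ld1,B0 rp4 wp1
slot 3 (ALU): ISSUE — free A0,Mu1,Ld1,B0 rp2 wp0
slot 4 (MUL): stall WR_PORT — free A0,Mu1,Ld1,B0 rp2 wp0
slot 5 (ALU): stall FU — free A0,Mu1,Ld1,B0 rp2 wp0
slot 6 (ALU): stall FU — free A0,Mu1,Ld1,B0 rp2 wp0

issued = [0, 1, 3]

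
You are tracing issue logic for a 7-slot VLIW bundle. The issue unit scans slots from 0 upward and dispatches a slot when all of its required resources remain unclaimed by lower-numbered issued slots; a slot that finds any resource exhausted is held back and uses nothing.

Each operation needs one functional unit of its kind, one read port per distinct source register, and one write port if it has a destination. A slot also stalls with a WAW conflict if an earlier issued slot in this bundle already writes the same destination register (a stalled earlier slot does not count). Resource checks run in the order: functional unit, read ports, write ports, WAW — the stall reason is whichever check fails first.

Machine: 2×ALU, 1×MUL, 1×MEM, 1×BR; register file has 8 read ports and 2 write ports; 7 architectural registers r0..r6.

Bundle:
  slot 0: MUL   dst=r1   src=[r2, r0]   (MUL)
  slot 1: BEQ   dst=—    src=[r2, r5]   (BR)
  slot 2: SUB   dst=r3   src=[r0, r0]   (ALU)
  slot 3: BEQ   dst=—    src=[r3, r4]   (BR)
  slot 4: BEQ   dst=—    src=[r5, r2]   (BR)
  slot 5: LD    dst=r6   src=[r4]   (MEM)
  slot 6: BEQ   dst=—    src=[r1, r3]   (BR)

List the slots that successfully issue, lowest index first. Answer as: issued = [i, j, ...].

issued = [0, 1, 2]

#0 MUL src=r2,r0 dispatched  <A:2 Mu:0 Ld:1 B:1 rd:6 wr:1>
#1 BR src=r2,r5 dispatched  <A:2 Mu:0 Ld:1 B:0 rd:4 wr:1>
#2 ALU src=r0,r0 dispatched  <A:1 Mu:0 Ld:1 B:0 rd:3 wr:0>
#3 BR src=r3,r4 held:FU  <A:1 Mu:0 Ld:1 B:0 rd:3 wr:0>
#4 BR src=r5,r2 held:FU  <A:1 Mu:0 Ld:1 B:0 rd:3 wr:0>
#5 MEM src=r4 held:WR_PORT  <A:1 Mu:0 Ld:1 B:0 rd:3 wr:0>
#6 BR src=r1,r3 held:FU  <A:1 Mu:0 Ld:1 B:0 rd:3 wr:0>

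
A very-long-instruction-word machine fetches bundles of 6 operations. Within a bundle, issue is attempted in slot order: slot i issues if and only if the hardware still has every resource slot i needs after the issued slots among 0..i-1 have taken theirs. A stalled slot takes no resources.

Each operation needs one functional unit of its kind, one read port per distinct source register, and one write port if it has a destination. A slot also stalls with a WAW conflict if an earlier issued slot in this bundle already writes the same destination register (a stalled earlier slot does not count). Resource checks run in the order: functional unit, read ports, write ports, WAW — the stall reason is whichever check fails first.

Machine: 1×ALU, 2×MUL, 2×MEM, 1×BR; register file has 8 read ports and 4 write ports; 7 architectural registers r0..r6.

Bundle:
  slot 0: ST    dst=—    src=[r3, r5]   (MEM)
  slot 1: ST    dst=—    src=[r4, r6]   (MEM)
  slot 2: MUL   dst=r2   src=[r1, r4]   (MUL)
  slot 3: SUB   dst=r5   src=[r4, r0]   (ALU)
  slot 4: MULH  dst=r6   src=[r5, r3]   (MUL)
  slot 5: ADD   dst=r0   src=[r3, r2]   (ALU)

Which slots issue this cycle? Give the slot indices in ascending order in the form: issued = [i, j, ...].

#0 MEM src=r3,r5 dispatched  <A:1 Mu:2 Ld:1 B:1 rd:6 wr:4>
#1 MEM src=r4,r6 dispatched  <A:1 Mu:2 Ld:0 B:1 rd:4 wr:4>
#2 MUL src=r1,r4 dispatched  <A:1 Mu:1 Ld:0 B:1 rd:2 wr:3>
#3 ALU src=r4,r0 dispatched  <A:0 Mu:1 Ld:0 B:1 rd:0 wr:2>
#4 MUL src=r5,r3 held:RD_PORT  <A:0 Mu:1 Ld:0 B:1 rd:0 wr:2>
#5 ALU src=r3,r2 held:FU  <A:0 Mu:1 Ld:0 B:1 rd:0 wr:2>

issued = [0, 1, 2, 3]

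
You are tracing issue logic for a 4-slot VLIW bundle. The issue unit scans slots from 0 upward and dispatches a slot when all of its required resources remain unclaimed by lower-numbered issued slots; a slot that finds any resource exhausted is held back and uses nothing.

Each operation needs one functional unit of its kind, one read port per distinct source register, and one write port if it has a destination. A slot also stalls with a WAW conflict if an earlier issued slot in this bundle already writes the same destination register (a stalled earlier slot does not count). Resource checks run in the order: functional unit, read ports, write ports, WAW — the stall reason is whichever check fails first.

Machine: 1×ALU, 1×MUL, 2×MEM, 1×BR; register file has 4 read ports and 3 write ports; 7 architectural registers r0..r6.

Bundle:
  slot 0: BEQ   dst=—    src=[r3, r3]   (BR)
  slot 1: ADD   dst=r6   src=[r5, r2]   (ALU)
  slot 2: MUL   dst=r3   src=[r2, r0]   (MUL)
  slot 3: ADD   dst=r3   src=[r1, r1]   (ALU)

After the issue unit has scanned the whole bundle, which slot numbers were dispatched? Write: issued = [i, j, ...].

issued = [0, 1]

(0) want 1×BR +1rd +0wr — yes → AL1|MU1|ME2|BR0|rd3|wr3
(1) want 1×ALU +2rd +1wr — yes → AL0|MU1|ME2|BR0|rd1|wr2
(2) want 1×MUL +2rd +1wr — RD_PORT → AL0|MU1|ME2|BR0|rd1|wr2
(3) want 1×ALU +1rd +1wr — FU → AL0|MU1|ME2|BR0|rd1|wr2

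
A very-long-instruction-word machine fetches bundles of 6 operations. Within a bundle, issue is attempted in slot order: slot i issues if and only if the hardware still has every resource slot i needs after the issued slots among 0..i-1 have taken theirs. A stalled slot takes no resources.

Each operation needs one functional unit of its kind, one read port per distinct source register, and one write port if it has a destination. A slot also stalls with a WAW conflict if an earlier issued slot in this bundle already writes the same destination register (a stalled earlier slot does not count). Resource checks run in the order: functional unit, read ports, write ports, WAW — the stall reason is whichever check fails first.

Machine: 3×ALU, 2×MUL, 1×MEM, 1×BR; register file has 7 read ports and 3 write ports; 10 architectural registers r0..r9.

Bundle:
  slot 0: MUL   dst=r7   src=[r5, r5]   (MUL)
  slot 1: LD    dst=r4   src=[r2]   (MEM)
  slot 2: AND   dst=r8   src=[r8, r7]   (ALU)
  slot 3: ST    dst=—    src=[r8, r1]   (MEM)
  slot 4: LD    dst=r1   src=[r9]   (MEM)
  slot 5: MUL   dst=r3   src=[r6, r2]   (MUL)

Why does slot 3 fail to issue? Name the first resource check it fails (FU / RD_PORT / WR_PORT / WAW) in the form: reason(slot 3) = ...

reason(slot 3) = FU

slot 0 (MUL): ISSUE — free A3,Mu1,Ld1,B1 rp6 wp2
slot 1 (MEM): ISSUE — free A3,Mu1,Ld0,B1 rp5 wp1
slot 2 (ALU): ISSUE — free A2,Mu1,Ld0,B1 rp3 wp0
slot 3 (MEM): stall FU — free A2,Mu1,Ld0,B1 rp3 wp0
slot 4 (MEM): stall FU — free A2,Mu1,Ld0,B1 rp3 wp0
slot 5 (MUL): stall WR_PORT — free A2,Mu1,Ld0,B1 rp3 wp0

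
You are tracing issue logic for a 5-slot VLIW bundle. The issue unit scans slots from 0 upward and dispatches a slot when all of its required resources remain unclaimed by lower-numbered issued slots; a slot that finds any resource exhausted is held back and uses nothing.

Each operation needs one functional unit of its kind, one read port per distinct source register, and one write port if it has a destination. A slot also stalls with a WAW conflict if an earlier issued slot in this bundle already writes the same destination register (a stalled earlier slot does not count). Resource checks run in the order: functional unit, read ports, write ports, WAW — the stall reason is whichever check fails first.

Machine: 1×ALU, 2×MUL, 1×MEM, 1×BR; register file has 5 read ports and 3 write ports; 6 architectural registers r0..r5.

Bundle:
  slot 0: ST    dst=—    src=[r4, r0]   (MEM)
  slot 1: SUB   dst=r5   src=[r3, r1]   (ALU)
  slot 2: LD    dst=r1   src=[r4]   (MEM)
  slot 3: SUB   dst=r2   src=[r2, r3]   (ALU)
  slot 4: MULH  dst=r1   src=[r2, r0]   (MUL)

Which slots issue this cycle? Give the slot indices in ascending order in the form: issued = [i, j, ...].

issued = [0, 1]

#0 MEM src=r4,r0 dispatched  <A:1 Mu:2 Ld:0 B:1 rd:3 wr:3>
#1 ALU src=r3,r1 dispatched  <A:0 Mu:2 Ld:0 B:1 rd:1 wr:2>
#2 MEM src=r4 held:FU  <A:0 Mu:2 Ld:0 B:1 rd:1 wr:2>
#3 ALU src=r2,r3 held:FU  <A:0 Mu:2 Ld:0 B:1 rd:1 wr:2>
#4 MUL src=r2,r0 held:RD_PORT  <A:0 Mu:2 Ld:0 B:1 rd:1 wr:2>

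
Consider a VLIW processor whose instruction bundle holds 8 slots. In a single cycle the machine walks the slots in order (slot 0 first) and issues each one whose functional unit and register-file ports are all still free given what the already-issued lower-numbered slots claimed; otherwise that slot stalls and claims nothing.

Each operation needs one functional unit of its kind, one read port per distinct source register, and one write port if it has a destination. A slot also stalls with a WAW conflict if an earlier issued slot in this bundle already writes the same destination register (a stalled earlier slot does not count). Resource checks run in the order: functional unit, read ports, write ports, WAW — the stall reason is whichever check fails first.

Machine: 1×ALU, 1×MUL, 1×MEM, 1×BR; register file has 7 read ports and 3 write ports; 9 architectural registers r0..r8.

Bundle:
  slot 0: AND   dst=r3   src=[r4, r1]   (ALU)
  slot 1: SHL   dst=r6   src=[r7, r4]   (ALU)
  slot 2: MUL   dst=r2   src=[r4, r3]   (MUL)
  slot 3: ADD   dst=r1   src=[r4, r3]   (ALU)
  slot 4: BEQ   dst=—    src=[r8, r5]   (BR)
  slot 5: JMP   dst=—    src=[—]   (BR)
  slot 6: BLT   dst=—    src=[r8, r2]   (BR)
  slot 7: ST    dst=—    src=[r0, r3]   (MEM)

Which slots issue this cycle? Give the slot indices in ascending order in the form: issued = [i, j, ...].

issued = [0, 2, 4]

[0] ALU needs rd=2 wr=1: ok; after: ALU=0 MUL=1 MEM=1 BR=1, R=5, W=2
[1] ALU needs rd=2 wr=1: FU; after: ALU=0 MUL=1 MEM=1 BR=1, R=5, W=2
[2] MUL needs rd=2 wr=1: ok; after: ALU=0 MUL=0 MEM=1 BR=1, R=3, W=1
[3] ALU needs rd=2 wr=1: FU; after: ALU=0 MUL=0 MEM=1 BR=1, R=3, W=1
[4] BR needs rd=2 wr=0: ok; after: ALU=0 MUL=0 MEM=1 BR=0, R=1, W=1
[5] BR needs rd=0 wr=0: FU; after: ALU=0 MUL=0 MEM=1 BR=0, R=1, W=1
[6] BR needs rd=2 wr=0: FU; after: ALU=0 MUL=0 MEM=1 BR=0, R=1, W=1
[7] MEM needs rd=2 wr=0: RD_PORT; after: ALU=0 MUL=0 MEM=1 BR=0, R=1, W=1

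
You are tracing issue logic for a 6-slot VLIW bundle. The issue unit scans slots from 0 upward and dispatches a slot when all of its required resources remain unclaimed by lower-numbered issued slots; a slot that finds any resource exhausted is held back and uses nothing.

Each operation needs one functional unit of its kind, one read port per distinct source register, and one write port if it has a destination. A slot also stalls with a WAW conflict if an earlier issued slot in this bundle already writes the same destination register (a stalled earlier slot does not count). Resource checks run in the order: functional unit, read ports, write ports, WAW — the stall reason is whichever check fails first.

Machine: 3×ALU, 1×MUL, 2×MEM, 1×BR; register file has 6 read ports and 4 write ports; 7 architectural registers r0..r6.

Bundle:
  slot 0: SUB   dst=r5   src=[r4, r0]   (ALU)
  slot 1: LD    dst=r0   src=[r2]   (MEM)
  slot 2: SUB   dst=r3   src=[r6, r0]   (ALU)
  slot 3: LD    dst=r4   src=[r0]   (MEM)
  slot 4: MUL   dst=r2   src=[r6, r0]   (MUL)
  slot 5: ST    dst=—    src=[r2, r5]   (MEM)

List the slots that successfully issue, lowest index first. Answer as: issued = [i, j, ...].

issued = [0, 1, 2, 3]

(0) want 1×ALU +2rd +1wr — yes → AL2|MU1|ME2|BR1|rd4|wr3
(1) want 1×MEM +1rd +1wr — yes → AL2|MU1|ME1|BR1|rd3|wr2
(2) want 1×ALU +2rd +1wr — yes → AL1|MU1|ME1|BR1|rd1|wr1
(3) want 1×MEM +1rd +1wr — yes → AL1|MU1|ME0|BR1|rd0|wr0
(4) want 1×MUL +2rd +1wr — RD_PORT → AL1|MU1|ME0|BR1|rd0|wr0
(5) want 1×MEM +2rd +0wr — FU → AL1|MU1|ME0|BR1|rd0|wr0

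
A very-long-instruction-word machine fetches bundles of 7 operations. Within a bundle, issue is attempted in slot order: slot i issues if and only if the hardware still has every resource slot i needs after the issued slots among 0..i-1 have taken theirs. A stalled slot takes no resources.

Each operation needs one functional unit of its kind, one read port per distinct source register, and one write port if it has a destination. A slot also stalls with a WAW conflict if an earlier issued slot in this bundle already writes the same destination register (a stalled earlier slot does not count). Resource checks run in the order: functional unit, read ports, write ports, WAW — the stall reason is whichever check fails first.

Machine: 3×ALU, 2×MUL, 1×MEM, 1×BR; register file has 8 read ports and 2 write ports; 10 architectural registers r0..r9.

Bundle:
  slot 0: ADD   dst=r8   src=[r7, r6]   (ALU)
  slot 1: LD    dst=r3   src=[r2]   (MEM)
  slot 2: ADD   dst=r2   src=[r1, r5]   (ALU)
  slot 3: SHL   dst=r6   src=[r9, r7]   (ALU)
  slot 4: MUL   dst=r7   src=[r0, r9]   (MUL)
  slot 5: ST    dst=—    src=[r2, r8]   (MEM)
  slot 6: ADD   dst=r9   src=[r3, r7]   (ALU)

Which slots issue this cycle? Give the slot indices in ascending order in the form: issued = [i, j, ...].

issued = [0, 1]

  0. ALU→r8 ⇒ go  {2A/2Mu/1Ld/1B | 6r 1w}
  1. MEM→r3 ⇒ go  {2A/2Mu/0Ld/1B | 5r 0w}
  2. ALU→r2 ⇒ no(WR_PORT)  {2A/2Mu/0Ld/1B | 5r 0w}
  3. ALU→r6 ⇒ no(WR_PORT)  {2A/2Mu/0Ld/1B | 5r 0w}
  4. MUL→r7 ⇒ no(WR_PORT)  {2A/2Mu/0Ld/1B | 5r 0w}
  5. MEM ⇒ no(FU)  {2A/2Mu/0Ld/1B | 5r 0w}
  6. ALU→r9 ⇒ no(WR_PORT)  {2A/2Mu/0Ld/1B | 5r 0w}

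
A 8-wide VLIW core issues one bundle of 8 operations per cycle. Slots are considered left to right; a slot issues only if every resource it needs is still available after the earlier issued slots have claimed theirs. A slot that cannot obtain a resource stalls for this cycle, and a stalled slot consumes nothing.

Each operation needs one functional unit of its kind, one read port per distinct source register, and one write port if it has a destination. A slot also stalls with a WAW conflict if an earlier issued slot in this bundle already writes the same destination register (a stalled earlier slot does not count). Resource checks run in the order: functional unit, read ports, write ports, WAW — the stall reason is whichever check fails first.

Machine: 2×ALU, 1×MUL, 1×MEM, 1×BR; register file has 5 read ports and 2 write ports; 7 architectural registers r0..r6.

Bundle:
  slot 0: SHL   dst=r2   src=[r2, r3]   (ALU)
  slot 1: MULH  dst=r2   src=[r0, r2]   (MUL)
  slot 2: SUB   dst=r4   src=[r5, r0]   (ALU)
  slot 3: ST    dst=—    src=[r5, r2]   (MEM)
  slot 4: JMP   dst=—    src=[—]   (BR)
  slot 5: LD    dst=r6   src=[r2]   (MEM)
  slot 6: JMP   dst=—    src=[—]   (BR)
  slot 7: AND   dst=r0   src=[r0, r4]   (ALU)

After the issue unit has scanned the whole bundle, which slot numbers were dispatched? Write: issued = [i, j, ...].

#0 ALU src=r2,r3 dispatched  <A:1 Mu:1 Ld:1 B:1 rd:3 wr:1>
#1 MUL src=r0,r2 held:WAW  <A:1 Mu:1 Ld:1 B:1 rd:3 wr:1>
#2 ALU src=r5,r0 dispatched  <A:0 Mu:1 Ld:1 B:1 rd:1 wr:0>
#3 MEM src=r5,r2 held:RD_PORT  <A:0 Mu:1 Ld:1 B:1 rd:1 wr:0>
#4 BR src=- dispatched  <A:0 Mu:1 Ld:1 B:0 rd:1 wr:0>
#5 MEM src=r2 held:WR_PORT  <A:0 Mu:1 Ld:1 B:0 rd:1 wr:0>
#6 BR src=- held:FU  <A:0 Mu:1 Ld:1 B:0 rd:1 wr:0>
#7 ALU src=r0,r4 held:FU  <A:0 Mu:1 Ld:1 B:0 rd:1 wr:0>

issued = [0, 2, 4]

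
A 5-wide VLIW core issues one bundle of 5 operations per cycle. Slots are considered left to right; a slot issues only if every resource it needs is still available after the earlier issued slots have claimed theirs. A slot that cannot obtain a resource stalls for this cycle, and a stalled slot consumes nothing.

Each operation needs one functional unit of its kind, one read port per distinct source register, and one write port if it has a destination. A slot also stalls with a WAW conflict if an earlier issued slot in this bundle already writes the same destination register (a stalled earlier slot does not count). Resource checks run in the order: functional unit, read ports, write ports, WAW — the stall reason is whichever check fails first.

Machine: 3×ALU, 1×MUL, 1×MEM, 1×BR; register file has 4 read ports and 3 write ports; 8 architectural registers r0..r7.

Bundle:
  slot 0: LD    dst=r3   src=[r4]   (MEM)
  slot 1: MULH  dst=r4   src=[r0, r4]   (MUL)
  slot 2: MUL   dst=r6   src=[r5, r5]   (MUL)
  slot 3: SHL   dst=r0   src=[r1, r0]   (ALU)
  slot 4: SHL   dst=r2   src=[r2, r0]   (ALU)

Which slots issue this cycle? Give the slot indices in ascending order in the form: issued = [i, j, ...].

issued = [0, 1]

(0) want 1×MEM +1rd +1wr — yes → AL3|MU1|ME0|BR1|rd3|wr2
(1) want 1×MUL +2rd +1wr — yes → AL3|MU0|ME0|BR1|rd1|wr1
(2) want 1×MUL +1rd +1wr — FU → AL3|MU0|ME0|BR1|rd1|wr1
(3) want 1×ALU +2rd +1wr — RD_PORT → AL3|MU0|ME0|BR1|rd1|wr1
(4) want 1×ALU +2rd +1wr — RD_PORT → AL3|MU0|ME0|BR1|rd1|wr1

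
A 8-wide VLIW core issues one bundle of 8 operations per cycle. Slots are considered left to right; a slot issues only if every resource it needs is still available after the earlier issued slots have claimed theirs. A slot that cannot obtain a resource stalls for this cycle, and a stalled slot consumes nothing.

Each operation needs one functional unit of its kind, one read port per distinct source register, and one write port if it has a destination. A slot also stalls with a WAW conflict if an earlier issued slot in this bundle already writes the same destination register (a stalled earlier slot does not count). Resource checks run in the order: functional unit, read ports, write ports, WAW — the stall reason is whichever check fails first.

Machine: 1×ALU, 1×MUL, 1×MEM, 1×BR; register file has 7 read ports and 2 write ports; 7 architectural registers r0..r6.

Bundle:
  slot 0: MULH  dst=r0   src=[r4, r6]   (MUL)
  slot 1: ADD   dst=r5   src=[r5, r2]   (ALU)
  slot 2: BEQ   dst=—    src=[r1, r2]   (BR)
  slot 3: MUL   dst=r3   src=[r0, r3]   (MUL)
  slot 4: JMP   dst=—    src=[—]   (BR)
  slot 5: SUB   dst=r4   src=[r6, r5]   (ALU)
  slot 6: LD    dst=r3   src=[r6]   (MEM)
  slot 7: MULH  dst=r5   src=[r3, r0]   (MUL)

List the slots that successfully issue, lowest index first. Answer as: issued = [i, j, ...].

slot 0 (MUL): ISSUE — free A1,Mu0,Ld1,B1 rp5 wp1
slot 1 (ALU): ISSUE — free A0,Mu0,Ld1,B1 rp3 wp0
slot 2 (BR): ISSUE — free A0,Mu0,Ld1,B0 rp1 wp0
slot 3 (MUL): stall FU — free A0,Mu0,Ld1,B0 rp1 wp0
slot 4 (BR): stall FU — free A0,Mu0,Ld1,B0 rp1 wp0
slot 5 (ALU): stall FU — free A0,Mu0,Ld1,B0 rp1 wp0
slot 6 (MEM): stall WR_PORT — free A0,Mu0,Ld1,B0 rp1 wp0
slot 7 (MUL): stall FU — free A0,Mu0,Ld1,B0 rp1 wp0

issued = [0, 1, 2]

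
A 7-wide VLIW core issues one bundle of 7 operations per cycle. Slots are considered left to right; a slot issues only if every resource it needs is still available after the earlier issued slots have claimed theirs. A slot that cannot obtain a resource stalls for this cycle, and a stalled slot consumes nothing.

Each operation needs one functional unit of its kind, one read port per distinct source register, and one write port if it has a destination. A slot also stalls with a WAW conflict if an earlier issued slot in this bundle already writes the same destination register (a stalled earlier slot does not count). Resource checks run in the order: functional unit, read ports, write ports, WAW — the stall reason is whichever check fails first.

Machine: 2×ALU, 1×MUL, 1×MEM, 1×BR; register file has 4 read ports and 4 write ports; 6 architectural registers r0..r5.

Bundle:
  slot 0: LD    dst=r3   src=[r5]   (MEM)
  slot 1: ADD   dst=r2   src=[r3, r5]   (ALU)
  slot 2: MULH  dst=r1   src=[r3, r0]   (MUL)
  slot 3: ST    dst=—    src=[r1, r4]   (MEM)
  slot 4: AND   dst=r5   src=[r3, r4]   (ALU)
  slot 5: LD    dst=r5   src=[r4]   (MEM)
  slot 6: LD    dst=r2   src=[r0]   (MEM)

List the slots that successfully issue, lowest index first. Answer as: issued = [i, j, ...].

(0) want 1×MEM +1rd +1wr — yes → AL2|MU1|ME0|BR1|rd3|wr3
(1) want 1×ALU +2rd +1wr — yes → AL1|MU1|ME0|BR1|rd1|wr2
(2) want 1×MUL +2rd +1wr — RD_PORT → AL1|MU1|ME0|BR1|rd1|wr2
(3) want 1×MEM +2rd +0wr — FU → AL1|MU1|ME0|BR1|rd1|wr2
(4) want 1×ALU +2rd +1wr — RD_PORT → AL1|MU1|ME0|BR1|rd1|wr2
(5) want 1×MEM +1rd +1wr — FU → AL1|MU1|ME0|BR1|rd1|wr2
(6) want 1×MEM +1rd +1wr — FU → AL1|MU1|ME0|BR1|rd1|wr2

issued = [0, 1]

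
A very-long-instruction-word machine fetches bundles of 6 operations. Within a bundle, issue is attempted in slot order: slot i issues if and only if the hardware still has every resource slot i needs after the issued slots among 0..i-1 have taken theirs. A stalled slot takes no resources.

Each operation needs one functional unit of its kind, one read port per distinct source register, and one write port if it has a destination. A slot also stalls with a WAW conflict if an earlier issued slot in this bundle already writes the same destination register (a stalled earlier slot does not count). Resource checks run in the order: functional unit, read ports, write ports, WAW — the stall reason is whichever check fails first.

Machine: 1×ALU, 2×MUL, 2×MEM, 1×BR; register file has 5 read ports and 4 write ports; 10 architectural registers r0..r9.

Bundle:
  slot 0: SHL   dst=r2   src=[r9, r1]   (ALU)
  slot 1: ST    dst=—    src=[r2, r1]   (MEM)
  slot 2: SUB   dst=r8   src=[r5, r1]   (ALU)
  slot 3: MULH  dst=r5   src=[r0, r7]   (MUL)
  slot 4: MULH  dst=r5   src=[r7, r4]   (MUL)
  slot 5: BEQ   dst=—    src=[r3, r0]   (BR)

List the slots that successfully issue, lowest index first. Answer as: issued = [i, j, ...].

issued = [0, 1]

[0] ALU needs rd=2 wr=1: ok; after: ALU=0 MUL=2 MEM=2 BR=1, R=3, W=3
[1] MEM needs rd=2 wr=0: ok; after: ALU=0 MUL=2 MEM=1 BR=1, R=1, W=3
[2] ALU needs rd=2 wr=1: FU; after: ALU=0 MUL=2 MEM=1 BR=1, R=1, W=3
[3] MUL needs rd=2 wr=1: RD_PORT; after: ALU=0 MUL=2 MEM=1 BR=1, R=1, W=3
[4] MUL needs rd=2 wr=1: RD_PORT; after: ALU=0 MUL=2 MEM=1 BR=1, R=1, W=3
[5] BR needs rd=2 wr=0: RD_PORT; after: ALU=0 MUL=2 MEM=1 BR=1, R=1, W=3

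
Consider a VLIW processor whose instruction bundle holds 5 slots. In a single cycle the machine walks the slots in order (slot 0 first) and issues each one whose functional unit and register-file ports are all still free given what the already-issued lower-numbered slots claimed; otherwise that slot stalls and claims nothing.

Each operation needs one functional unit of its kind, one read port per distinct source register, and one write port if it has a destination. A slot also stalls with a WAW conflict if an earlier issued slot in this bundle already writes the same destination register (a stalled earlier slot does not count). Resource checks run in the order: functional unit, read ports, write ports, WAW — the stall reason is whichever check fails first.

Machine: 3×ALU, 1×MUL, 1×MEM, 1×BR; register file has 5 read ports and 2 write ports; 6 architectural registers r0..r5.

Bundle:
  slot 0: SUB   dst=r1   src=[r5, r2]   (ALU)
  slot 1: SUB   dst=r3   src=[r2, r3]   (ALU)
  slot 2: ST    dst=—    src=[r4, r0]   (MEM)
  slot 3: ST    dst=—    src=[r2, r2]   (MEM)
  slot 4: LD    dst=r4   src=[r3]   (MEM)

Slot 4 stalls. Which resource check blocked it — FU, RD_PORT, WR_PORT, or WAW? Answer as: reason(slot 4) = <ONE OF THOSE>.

[0] ALU needs rd=2 wr=1: ok; after: ALU=2 MUL=1 MEM=1 BR=1, R=3, W=1
[1] ALU needs rd=2 wr=1: ok; after: ALU=1 MUL=1 MEM=1 BR=1, R=1, W=0
[2] MEM needs rd=2 wr=0: RD_PORT; after: ALU=1 MUL=1 MEM=1 BR=1, R=1, W=0
[3] MEM needs rd=1 wr=0: ok; after: ALU=1 MUL=1 MEM=0 BR=1, R=0, W=0
[4] MEM needs rd=1 wr=1: FU; after: ALU=1 MUL=1 MEM=0 BR=1, R=0, W=0

reason(slot 4) = FU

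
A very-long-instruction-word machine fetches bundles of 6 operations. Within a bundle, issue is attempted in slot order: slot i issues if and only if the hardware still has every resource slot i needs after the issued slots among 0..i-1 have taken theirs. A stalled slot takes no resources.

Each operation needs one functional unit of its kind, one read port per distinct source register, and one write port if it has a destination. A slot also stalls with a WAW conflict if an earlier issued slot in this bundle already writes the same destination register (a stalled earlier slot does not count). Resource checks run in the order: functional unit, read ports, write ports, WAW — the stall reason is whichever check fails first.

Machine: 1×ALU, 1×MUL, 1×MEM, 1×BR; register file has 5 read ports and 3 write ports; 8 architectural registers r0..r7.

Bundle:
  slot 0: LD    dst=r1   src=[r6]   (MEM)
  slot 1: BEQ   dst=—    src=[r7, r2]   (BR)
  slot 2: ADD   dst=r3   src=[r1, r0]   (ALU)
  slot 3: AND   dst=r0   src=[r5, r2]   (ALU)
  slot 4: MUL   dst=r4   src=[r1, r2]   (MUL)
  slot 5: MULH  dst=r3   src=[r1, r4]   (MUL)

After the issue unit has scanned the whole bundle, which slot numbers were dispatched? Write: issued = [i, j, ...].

#0 MEM src=r6 dispatched  <A:1 Mu:1 Ld:0 B:1 rd:4 wr:2>
#1 BR src=r7,r2 dispatched  <A:1 Mu:1 Ld:0 B:0 rd:2 wr:2>
#2 ALU src=r1,r0 dispatched  <A:0 Mu:1 Ld:0 B:0 rd:0 wr:1>
#3 ALU src=r5,r2 held:FU  <A:0 Mu:1 Ld:0 B:0 rd:0 wr:1>
#4 MUL src=r1,r2 held:RD_PORT  <A:0 Mu:1 Ld:0 B:0 rd:0 wr:1>
#5 MUL src=r1,r4 held:RD_PORT  <A:0 Mu:1 Ld:0 B:0 rd:0 wr:1>

issued = [0, 1, 2]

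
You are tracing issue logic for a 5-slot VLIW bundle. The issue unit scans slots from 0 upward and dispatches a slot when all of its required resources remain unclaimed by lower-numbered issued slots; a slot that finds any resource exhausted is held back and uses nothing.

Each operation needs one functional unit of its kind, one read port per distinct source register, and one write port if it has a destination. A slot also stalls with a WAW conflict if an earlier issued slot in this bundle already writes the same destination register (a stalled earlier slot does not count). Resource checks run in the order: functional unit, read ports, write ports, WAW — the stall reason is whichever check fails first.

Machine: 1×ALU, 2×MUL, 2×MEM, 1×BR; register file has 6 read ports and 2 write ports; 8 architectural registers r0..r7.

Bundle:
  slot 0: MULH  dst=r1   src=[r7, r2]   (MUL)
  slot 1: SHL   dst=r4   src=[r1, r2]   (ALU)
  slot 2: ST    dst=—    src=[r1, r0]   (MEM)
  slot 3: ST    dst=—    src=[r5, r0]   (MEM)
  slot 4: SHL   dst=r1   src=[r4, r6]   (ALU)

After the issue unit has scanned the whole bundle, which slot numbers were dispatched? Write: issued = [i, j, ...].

[0] MUL needs rd=2 wr=1: ok; after: ALU=1 MUL=1 MEM=2 BR=1, R=4, W=1
[1] ALU needs rd=2 wr=1: ok; after: ALU=0 MUL=1 MEM=2 BR=1, R=2, W=0
[2] MEM needs rd=2 wr=0: ok; after: ALU=0 MUL=1 MEM=1 BR=1, R=0, W=0
[3] MEM needs rd=2 wr=0: RD_PORT; after: ALU=0 MUL=1 MEM=1 BR=1, R=0, W=0
[4] ALU needs rd=2 wr=1: FU; after: ALU=0 MUL=1 MEM=1 BR=1, R=0, W=0

issued = [0, 1, 2]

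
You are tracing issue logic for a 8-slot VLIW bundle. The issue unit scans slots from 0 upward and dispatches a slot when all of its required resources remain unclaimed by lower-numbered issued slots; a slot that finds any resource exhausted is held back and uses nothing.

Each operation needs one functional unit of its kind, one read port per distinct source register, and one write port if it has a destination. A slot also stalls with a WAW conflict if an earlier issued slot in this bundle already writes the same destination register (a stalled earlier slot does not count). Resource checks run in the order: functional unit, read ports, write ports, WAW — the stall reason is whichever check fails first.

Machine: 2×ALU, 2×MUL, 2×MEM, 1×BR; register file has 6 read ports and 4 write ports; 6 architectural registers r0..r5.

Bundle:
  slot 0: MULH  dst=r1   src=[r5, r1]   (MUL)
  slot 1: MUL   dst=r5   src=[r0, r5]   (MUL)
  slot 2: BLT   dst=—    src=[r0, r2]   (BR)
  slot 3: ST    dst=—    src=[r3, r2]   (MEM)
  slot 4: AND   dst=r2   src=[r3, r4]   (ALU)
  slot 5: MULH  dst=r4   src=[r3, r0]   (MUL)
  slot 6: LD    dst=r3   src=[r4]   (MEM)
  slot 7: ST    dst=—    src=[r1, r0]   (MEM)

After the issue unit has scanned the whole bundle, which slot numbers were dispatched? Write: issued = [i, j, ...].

slot 0 (MUL): ISSUE — free A2,Mu1,Ld2,B1 rp4 wp3
slot 1 (MUL): ISSUE — free A2,Mu0,Ld2,B1 rp2 wp2
slot 2 (BR): ISSUE — free A2,Mu0,Ld2,B0 rp0 wp2
slot 3 (MEM): stall RD_PORT — free A2,Mu0,Ld2,B0 rp0 wp2
slot 4 (ALU): stall RD_PORT — free A2,Mu0,Ld2,B0 rp0 wp2
slot 5 (MUL): stall FU — free A2,Mu0,Ld2,B0 rp0 wp2
slot 6 (MEM): stall RD_PORT — free A2,Mu0,Ld2,B0 rp0 wp2
slot 7 (MEM): stall RD_PORT — free A2,Mu0,Ld2,B0 rp0 wp2

issued = [0, 1, 2]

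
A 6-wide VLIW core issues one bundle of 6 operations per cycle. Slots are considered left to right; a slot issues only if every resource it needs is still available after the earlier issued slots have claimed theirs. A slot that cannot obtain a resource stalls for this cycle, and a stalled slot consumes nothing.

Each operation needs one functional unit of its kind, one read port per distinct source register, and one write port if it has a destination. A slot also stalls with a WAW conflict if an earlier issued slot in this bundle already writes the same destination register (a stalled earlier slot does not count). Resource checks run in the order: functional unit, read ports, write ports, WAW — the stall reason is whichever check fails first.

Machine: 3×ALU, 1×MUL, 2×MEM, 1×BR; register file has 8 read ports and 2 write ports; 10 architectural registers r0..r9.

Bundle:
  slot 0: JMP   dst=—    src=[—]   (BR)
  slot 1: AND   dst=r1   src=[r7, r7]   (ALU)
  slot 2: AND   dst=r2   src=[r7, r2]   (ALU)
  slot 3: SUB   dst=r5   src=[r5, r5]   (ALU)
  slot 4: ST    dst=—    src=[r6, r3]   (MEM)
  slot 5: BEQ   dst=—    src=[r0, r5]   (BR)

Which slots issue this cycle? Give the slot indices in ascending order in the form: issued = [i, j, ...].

issued = [0, 1, 2, 4]

(0) want 1×BR +0rd +0wr — yes → AL3|MU1|ME2|BR0|rd8|wr2
(1) want 1×ALU +1rd +1wr — yes → AL2|MU1|ME2|BR0|rd7|wr1
(2) want 1×ALU +2rd +1wr — yes → AL1|MU1|ME2|BR0|rd5|wr0
(3) want 1×ALU +1rd +1wr — WR_PORT → AL1|MU1|ME2|BR0|rd5|wr0
(4) want 1×MEM +2rd +0wr — yes → AL1|MU1|ME1|BR0|rd3|wr0
(5) want 1×BR +2rd +0wr — FU → AL1|MU1|ME1|BR0|rd3|wr0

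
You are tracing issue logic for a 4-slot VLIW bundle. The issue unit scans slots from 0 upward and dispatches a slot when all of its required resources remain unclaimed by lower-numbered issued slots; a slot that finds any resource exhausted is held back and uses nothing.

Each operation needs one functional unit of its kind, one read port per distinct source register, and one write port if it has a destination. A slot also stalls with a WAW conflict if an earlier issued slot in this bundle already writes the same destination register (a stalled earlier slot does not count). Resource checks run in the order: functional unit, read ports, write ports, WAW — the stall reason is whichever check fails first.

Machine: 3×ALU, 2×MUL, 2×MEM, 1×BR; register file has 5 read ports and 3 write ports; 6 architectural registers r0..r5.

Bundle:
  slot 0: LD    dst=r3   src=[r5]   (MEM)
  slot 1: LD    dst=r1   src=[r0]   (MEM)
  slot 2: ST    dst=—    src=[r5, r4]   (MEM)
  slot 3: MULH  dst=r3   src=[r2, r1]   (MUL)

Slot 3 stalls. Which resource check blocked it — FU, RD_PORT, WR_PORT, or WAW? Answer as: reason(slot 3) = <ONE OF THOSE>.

reason(slot 3) = WAW

(0) want 1×MEM +1rd +1wr — yes → AL3|MU2|ME1|BR1|rd4|wr2
(1) want 1×MEM +1rd +1wr — yes → AL3|MU2|ME0|BR1|rd3|wr1
(2) want 1×MEM +2rd +0wr — FU → AL3|MU2|ME0|BR1|rd3|wr1
(3) want 1×MUL +2rd +1wr — WAW → AL3|MU2|ME0|BR1|rd3|wr1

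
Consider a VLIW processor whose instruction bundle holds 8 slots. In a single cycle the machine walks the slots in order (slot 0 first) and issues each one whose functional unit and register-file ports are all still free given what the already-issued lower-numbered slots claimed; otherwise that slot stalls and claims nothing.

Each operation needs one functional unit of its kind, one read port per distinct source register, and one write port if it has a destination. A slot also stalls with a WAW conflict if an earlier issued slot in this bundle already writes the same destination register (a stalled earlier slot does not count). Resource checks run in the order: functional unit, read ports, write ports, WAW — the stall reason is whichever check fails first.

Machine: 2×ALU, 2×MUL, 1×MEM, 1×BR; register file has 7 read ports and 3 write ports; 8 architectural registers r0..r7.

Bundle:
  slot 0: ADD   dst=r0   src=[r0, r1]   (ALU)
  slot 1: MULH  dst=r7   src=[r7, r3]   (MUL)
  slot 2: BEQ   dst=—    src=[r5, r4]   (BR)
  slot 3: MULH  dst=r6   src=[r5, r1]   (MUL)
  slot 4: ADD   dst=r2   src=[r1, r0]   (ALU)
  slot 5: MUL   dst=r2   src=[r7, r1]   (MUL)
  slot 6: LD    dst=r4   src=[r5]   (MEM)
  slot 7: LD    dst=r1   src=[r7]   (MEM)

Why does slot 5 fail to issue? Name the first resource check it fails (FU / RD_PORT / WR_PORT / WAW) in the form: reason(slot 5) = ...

[0] ALU needs rd=2 wr=1: ok; after: ALU=1 MUL=2 MEM=1 BR=1, R=5, W=2
[1] MUL needs rd=2 wr=1: ok; after: ALU=1 MUL=1 MEM=1 BR=1, R=3, W=1
[2] BR needs rd=2 wr=0: ok; after: ALU=1 MUL=1 MEM=1 BR=0, R=1, W=1
[3] MUL needs rd=2 wr=1: RD_PORT; after: ALU=1 MUL=1 MEM=1 BR=0, R=1, W=1
[4] ALU needs rd=2 wr=1: RD_PORT; after: ALU=1 MUL=1 MEM=1 BR=0, R=1, W=1
[5] MUL needs rd=2 wr=1: RD_PORT; after: ALU=1 MUL=1 MEM=1 BR=0, R=1, W=1
[6] MEM needs rd=1 wr=1: ok; after: ALU=1 MUL=1 MEM=0 BR=0, R=0, W=0
[7] MEM needs rd=1 wr=1: FU; after: ALU=1 MUL=1 MEM=0 BR=0, R=0, W=0

reason(slot 5) = RD_PORT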